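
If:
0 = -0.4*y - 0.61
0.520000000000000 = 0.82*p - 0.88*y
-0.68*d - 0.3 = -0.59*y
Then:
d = -1.76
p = -1.00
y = -1.52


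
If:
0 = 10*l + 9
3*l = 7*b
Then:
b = -27/70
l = -9/10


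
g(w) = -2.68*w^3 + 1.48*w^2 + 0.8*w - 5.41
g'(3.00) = -62.68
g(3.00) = -62.05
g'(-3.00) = -80.44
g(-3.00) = 77.87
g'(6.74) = -344.49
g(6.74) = -753.35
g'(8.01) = -491.34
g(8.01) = -1281.36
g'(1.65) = -16.20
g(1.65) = -12.10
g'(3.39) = -81.56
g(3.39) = -90.10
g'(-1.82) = -31.22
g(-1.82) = 14.19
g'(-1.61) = -24.81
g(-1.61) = 8.32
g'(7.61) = -442.29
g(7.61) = -1094.72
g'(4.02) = -117.23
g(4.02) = -152.38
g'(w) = -8.04*w^2 + 2.96*w + 0.8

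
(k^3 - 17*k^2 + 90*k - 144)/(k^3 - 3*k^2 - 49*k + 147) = (k^2 - 14*k + 48)/(k^2 - 49)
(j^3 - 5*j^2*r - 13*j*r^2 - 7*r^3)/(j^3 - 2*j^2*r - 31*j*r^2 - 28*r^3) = (j + r)/(j + 4*r)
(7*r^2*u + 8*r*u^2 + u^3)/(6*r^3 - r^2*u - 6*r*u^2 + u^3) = u*(7*r + u)/(6*r^2 - 7*r*u + u^2)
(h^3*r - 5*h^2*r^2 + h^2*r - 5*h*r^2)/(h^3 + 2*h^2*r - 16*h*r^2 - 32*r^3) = h*r*(h^2 - 5*h*r + h - 5*r)/(h^3 + 2*h^2*r - 16*h*r^2 - 32*r^3)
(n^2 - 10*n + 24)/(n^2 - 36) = (n - 4)/(n + 6)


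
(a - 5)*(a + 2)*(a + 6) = a^3 + 3*a^2 - 28*a - 60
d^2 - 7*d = d*(d - 7)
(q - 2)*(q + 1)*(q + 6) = q^3 + 5*q^2 - 8*q - 12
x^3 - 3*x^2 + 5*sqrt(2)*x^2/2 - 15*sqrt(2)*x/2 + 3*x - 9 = (x - 3)*(x + sqrt(2))*(x + 3*sqrt(2)/2)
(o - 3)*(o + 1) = o^2 - 2*o - 3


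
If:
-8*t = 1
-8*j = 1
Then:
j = -1/8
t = -1/8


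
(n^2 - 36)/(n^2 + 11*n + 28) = (n^2 - 36)/(n^2 + 11*n + 28)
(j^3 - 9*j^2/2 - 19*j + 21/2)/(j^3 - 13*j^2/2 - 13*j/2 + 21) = (2*j^2 + 5*j - 3)/(2*j^2 + j - 6)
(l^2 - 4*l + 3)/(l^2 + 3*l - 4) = (l - 3)/(l + 4)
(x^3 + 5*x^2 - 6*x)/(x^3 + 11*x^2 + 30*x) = (x - 1)/(x + 5)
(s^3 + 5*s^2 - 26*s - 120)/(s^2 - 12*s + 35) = (s^2 + 10*s + 24)/(s - 7)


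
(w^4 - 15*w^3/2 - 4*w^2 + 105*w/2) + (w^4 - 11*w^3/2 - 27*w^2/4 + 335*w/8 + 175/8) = 2*w^4 - 13*w^3 - 43*w^2/4 + 755*w/8 + 175/8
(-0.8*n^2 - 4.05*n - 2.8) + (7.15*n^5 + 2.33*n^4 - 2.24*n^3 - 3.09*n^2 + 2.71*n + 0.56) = 7.15*n^5 + 2.33*n^4 - 2.24*n^3 - 3.89*n^2 - 1.34*n - 2.24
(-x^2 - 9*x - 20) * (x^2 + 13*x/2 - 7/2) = -x^4 - 31*x^3/2 - 75*x^2 - 197*x/2 + 70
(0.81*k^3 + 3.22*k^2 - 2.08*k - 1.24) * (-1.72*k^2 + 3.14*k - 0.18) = -1.3932*k^5 - 2.995*k^4 + 13.5426*k^3 - 4.978*k^2 - 3.5192*k + 0.2232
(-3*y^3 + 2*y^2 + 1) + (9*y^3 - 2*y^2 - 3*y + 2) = 6*y^3 - 3*y + 3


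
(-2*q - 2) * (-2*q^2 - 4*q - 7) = 4*q^3 + 12*q^2 + 22*q + 14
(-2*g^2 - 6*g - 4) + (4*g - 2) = -2*g^2 - 2*g - 6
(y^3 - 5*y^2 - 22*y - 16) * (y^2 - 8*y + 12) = y^5 - 13*y^4 + 30*y^3 + 100*y^2 - 136*y - 192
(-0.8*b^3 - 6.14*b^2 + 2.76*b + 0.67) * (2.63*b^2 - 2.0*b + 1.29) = -2.104*b^5 - 14.5482*b^4 + 18.5068*b^3 - 11.6785*b^2 + 2.2204*b + 0.8643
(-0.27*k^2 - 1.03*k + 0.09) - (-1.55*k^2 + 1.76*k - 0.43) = 1.28*k^2 - 2.79*k + 0.52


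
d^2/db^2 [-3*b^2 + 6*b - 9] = -6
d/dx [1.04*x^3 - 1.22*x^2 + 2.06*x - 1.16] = 3.12*x^2 - 2.44*x + 2.06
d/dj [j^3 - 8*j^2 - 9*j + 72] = 3*j^2 - 16*j - 9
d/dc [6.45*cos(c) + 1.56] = -6.45*sin(c)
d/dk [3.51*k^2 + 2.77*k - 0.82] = 7.02*k + 2.77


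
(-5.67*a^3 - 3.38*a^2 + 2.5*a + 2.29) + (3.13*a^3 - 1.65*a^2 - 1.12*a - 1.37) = -2.54*a^3 - 5.03*a^2 + 1.38*a + 0.92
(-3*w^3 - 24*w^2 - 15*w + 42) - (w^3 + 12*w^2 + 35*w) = -4*w^3 - 36*w^2 - 50*w + 42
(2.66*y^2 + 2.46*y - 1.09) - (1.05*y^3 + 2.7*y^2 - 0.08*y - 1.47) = -1.05*y^3 - 0.04*y^2 + 2.54*y + 0.38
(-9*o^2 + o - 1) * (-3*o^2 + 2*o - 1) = 27*o^4 - 21*o^3 + 14*o^2 - 3*o + 1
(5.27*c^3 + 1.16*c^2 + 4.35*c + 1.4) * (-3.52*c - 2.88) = -18.5504*c^4 - 19.2608*c^3 - 18.6528*c^2 - 17.456*c - 4.032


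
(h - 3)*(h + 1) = h^2 - 2*h - 3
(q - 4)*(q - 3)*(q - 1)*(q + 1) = q^4 - 7*q^3 + 11*q^2 + 7*q - 12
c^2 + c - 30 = (c - 5)*(c + 6)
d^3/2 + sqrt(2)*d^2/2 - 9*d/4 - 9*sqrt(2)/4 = (d/2 + sqrt(2)/2)*(d - 3*sqrt(2)/2)*(d + 3*sqrt(2)/2)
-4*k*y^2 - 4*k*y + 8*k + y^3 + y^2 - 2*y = (-4*k + y)*(y - 1)*(y + 2)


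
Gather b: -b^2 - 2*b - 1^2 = -b^2 - 2*b - 1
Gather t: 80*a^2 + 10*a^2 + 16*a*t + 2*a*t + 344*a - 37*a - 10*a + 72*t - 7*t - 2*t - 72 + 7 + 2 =90*a^2 + 297*a + t*(18*a + 63) - 63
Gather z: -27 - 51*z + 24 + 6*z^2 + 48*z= 6*z^2 - 3*z - 3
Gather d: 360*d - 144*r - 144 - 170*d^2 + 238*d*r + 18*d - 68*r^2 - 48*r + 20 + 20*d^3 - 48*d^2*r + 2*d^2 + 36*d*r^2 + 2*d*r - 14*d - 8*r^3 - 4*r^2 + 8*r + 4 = 20*d^3 + d^2*(-48*r - 168) + d*(36*r^2 + 240*r + 364) - 8*r^3 - 72*r^2 - 184*r - 120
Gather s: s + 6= s + 6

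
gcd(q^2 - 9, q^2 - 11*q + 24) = q - 3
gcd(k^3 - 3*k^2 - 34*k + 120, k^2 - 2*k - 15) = k - 5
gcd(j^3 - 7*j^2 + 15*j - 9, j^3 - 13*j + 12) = j^2 - 4*j + 3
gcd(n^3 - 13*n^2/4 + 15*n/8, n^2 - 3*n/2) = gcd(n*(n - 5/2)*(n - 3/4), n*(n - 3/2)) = n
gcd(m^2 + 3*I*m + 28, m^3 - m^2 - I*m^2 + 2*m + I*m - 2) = 1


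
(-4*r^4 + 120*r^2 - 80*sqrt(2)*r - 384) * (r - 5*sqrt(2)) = -4*r^5 + 20*sqrt(2)*r^4 + 120*r^3 - 680*sqrt(2)*r^2 + 416*r + 1920*sqrt(2)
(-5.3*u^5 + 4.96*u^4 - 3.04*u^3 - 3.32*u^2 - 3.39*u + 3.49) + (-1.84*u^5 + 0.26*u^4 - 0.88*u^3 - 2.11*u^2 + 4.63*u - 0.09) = -7.14*u^5 + 5.22*u^4 - 3.92*u^3 - 5.43*u^2 + 1.24*u + 3.4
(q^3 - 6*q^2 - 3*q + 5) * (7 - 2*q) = -2*q^4 + 19*q^3 - 36*q^2 - 31*q + 35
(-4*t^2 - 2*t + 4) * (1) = -4*t^2 - 2*t + 4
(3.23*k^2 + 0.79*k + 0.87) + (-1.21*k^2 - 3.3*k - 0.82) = 2.02*k^2 - 2.51*k + 0.05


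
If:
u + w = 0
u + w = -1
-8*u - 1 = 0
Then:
No Solution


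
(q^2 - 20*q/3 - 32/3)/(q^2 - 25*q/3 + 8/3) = (3*q + 4)/(3*q - 1)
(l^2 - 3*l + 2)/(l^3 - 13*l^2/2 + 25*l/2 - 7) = 2/(2*l - 7)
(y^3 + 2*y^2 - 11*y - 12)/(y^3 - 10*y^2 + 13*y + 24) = (y + 4)/(y - 8)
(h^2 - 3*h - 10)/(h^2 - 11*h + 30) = (h + 2)/(h - 6)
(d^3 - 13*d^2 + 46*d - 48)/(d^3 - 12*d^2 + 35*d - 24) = (d - 2)/(d - 1)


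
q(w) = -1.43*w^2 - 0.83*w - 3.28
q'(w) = -2.86*w - 0.83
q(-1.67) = -5.88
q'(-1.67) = 3.95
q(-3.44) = -17.35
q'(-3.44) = 9.01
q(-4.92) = -33.81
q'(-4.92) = 13.24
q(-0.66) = -3.36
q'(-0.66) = 1.06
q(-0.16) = -3.18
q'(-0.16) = -0.37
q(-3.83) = -21.08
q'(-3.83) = 10.12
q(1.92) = -10.15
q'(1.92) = -6.32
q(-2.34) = -9.17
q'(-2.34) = 5.86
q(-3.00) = -13.66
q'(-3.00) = 7.75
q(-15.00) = -312.58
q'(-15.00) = 42.07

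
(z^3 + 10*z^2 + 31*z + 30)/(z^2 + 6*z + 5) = (z^2 + 5*z + 6)/(z + 1)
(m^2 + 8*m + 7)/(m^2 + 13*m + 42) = (m + 1)/(m + 6)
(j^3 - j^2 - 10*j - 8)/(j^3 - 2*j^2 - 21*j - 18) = (j^2 - 2*j - 8)/(j^2 - 3*j - 18)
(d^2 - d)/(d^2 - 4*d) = (d - 1)/(d - 4)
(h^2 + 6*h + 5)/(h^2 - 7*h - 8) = (h + 5)/(h - 8)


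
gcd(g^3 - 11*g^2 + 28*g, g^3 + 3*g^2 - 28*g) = g^2 - 4*g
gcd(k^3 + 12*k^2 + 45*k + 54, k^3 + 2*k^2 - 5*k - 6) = k + 3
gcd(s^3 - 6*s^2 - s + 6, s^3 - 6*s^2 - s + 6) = s^3 - 6*s^2 - s + 6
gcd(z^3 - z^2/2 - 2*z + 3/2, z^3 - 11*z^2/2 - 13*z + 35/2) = z - 1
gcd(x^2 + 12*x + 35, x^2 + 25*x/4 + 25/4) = x + 5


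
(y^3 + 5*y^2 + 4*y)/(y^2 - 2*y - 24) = y*(y + 1)/(y - 6)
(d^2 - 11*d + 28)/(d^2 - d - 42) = (d - 4)/(d + 6)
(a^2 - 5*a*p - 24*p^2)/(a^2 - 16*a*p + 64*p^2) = (-a - 3*p)/(-a + 8*p)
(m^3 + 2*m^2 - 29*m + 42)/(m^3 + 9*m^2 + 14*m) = (m^2 - 5*m + 6)/(m*(m + 2))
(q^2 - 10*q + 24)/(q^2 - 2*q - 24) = (q - 4)/(q + 4)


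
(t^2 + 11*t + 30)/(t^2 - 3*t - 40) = (t + 6)/(t - 8)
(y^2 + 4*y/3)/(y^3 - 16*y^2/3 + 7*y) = (3*y + 4)/(3*y^2 - 16*y + 21)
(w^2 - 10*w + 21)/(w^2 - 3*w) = (w - 7)/w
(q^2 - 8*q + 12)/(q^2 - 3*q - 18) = (q - 2)/(q + 3)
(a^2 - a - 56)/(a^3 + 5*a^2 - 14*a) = (a - 8)/(a*(a - 2))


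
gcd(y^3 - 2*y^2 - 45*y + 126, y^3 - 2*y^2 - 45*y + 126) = y^3 - 2*y^2 - 45*y + 126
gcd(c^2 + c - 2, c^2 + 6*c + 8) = c + 2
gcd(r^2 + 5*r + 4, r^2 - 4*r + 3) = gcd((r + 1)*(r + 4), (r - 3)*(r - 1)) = 1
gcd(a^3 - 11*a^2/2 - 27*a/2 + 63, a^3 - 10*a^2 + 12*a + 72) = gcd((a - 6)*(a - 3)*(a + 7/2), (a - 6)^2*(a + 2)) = a - 6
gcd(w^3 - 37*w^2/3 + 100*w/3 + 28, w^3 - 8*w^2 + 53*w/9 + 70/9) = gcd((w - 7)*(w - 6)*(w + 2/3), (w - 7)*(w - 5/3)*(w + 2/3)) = w^2 - 19*w/3 - 14/3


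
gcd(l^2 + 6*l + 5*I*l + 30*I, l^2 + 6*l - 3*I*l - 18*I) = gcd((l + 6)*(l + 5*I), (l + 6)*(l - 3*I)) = l + 6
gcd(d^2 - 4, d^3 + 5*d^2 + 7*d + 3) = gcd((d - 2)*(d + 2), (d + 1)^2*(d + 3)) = 1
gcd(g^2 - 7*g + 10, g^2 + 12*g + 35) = 1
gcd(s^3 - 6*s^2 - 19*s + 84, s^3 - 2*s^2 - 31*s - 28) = s^2 - 3*s - 28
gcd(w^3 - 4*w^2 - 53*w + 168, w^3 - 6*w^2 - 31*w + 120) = w^2 - 11*w + 24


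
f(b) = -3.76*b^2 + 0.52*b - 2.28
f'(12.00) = -89.72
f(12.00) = -537.48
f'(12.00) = -89.72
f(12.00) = -537.48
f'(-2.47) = 19.09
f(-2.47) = -26.50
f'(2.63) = -19.26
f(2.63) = -26.92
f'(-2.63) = 20.30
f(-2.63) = -29.66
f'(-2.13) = 16.54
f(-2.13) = -20.45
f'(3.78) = -27.91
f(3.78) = -54.04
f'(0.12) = -0.38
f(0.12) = -2.27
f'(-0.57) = 4.81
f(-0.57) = -3.80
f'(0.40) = -2.49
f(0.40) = -2.67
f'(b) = 0.52 - 7.52*b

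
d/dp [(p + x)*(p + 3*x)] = 2*p + 4*x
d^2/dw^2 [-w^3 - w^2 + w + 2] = -6*w - 2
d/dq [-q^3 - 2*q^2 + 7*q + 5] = -3*q^2 - 4*q + 7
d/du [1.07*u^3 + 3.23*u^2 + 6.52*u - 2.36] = 3.21*u^2 + 6.46*u + 6.52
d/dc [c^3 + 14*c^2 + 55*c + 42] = 3*c^2 + 28*c + 55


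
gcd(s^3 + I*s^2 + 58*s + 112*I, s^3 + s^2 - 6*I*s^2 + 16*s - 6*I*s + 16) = s^2 - 6*I*s + 16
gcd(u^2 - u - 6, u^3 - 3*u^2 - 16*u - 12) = u + 2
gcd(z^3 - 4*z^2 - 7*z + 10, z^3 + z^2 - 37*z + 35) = z^2 - 6*z + 5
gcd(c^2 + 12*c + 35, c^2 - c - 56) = c + 7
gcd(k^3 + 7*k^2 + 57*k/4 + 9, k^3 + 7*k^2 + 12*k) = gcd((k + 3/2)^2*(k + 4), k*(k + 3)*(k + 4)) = k + 4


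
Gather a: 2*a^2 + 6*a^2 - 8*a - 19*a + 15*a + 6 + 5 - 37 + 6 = 8*a^2 - 12*a - 20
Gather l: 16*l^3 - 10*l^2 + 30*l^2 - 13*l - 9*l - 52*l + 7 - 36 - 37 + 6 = 16*l^3 + 20*l^2 - 74*l - 60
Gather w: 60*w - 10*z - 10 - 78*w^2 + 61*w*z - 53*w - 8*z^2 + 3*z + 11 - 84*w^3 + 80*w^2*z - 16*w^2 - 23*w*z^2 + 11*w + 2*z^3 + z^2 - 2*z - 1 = -84*w^3 + w^2*(80*z - 94) + w*(-23*z^2 + 61*z + 18) + 2*z^3 - 7*z^2 - 9*z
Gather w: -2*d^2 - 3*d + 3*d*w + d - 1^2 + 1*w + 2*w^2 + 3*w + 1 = -2*d^2 - 2*d + 2*w^2 + w*(3*d + 4)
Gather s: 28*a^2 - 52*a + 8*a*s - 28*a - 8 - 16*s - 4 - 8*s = 28*a^2 - 80*a + s*(8*a - 24) - 12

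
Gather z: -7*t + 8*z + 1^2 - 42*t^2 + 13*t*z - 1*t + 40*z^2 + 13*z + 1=-42*t^2 - 8*t + 40*z^2 + z*(13*t + 21) + 2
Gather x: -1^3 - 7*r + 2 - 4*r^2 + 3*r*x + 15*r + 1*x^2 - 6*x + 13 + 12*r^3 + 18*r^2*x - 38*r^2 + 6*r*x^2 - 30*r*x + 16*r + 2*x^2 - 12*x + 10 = 12*r^3 - 42*r^2 + 24*r + x^2*(6*r + 3) + x*(18*r^2 - 27*r - 18) + 24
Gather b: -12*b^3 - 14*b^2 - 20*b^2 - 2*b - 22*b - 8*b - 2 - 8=-12*b^3 - 34*b^2 - 32*b - 10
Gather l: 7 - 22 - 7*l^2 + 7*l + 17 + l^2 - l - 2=-6*l^2 + 6*l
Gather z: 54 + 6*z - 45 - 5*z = z + 9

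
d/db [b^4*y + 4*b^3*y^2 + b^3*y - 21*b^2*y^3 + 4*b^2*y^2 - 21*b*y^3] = y*(4*b^3 + 12*b^2*y + 3*b^2 - 42*b*y^2 + 8*b*y - 21*y^2)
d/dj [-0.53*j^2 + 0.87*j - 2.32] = 0.87 - 1.06*j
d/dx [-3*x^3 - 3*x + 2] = -9*x^2 - 3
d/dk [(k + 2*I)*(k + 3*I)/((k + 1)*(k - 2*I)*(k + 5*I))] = (-k^4 - 10*I*k^3 + k^2*(43 - 2*I) + k*(32 + 36*I) + 60 + 68*I)/(k^6 + k^5*(2 + 6*I) + k^4*(12 + 12*I) + k^3*(22 + 66*I) + k^2*(111 + 120*I) + k*(200 + 60*I) + 100)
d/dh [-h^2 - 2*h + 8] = -2*h - 2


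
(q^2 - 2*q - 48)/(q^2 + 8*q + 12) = (q - 8)/(q + 2)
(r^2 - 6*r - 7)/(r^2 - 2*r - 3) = (r - 7)/(r - 3)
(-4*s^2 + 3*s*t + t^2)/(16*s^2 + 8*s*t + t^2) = (-s + t)/(4*s + t)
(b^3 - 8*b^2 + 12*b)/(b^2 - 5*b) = (b^2 - 8*b + 12)/(b - 5)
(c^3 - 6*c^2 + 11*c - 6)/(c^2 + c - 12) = (c^2 - 3*c + 2)/(c + 4)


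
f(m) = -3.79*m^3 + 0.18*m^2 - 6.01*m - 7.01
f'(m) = -11.37*m^2 + 0.36*m - 6.01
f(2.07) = -52.30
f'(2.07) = -53.98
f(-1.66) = 20.80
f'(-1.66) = -37.94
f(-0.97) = 2.45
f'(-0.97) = -17.06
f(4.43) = -359.60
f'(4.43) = -227.55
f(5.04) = -517.94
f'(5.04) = -293.01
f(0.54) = -10.80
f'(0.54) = -9.13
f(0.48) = -10.27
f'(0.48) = -8.46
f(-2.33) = 55.91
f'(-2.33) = -68.58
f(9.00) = -2809.43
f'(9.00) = -923.74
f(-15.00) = 12914.89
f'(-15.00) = -2569.66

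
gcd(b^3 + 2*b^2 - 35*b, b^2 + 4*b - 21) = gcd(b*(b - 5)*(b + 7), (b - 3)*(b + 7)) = b + 7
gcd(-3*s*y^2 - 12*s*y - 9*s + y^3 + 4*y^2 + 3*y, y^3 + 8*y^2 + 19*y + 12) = y^2 + 4*y + 3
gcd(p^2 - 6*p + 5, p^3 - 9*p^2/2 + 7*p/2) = p - 1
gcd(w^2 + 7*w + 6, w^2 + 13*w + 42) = w + 6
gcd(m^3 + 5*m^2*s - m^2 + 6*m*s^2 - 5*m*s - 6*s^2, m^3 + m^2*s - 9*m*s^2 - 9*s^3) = m + 3*s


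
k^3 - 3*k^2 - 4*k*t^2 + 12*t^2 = (k - 3)*(k - 2*t)*(k + 2*t)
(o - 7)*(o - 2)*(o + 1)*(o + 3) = o^4 - 5*o^3 - 19*o^2 + 29*o + 42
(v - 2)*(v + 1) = v^2 - v - 2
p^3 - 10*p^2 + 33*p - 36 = (p - 4)*(p - 3)^2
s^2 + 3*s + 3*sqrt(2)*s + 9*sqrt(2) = (s + 3)*(s + 3*sqrt(2))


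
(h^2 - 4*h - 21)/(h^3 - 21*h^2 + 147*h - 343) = (h + 3)/(h^2 - 14*h + 49)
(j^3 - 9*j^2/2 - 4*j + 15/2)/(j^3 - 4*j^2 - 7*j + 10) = (j + 3/2)/(j + 2)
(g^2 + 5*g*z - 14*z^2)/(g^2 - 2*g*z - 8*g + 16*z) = (g + 7*z)/(g - 8)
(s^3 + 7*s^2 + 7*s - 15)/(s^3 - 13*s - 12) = (s^2 + 4*s - 5)/(s^2 - 3*s - 4)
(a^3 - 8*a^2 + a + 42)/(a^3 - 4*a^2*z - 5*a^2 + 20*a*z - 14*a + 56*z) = (3 - a)/(-a + 4*z)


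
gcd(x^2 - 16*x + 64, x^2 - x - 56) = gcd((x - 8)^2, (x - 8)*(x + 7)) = x - 8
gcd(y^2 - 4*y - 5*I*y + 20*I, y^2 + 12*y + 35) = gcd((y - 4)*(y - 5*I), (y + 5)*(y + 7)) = 1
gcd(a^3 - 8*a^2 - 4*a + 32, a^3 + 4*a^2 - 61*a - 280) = a - 8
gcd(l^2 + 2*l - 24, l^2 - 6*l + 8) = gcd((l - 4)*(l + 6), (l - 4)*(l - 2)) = l - 4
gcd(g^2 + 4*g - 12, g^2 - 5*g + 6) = g - 2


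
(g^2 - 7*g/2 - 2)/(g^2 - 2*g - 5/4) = 2*(g - 4)/(2*g - 5)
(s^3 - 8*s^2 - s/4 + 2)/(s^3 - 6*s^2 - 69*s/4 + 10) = (2*s + 1)/(2*s + 5)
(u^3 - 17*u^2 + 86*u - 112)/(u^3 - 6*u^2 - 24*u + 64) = (u - 7)/(u + 4)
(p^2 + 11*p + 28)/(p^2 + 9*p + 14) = (p + 4)/(p + 2)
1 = 1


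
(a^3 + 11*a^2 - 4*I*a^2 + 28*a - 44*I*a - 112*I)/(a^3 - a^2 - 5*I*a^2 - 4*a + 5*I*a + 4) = (a^2 + 11*a + 28)/(a^2 - a*(1 + I) + I)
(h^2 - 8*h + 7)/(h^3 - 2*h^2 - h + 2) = (h - 7)/(h^2 - h - 2)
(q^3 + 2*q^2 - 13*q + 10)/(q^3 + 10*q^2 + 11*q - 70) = (q - 1)/(q + 7)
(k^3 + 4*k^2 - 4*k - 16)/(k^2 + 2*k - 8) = k + 2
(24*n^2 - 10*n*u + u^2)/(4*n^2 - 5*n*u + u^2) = (-6*n + u)/(-n + u)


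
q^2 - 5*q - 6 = (q - 6)*(q + 1)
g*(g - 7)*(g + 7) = g^3 - 49*g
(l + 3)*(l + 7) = l^2 + 10*l + 21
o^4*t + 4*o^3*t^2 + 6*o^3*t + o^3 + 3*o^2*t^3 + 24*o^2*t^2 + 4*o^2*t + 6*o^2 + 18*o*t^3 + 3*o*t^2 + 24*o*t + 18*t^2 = (o + 6)*(o + t)*(o + 3*t)*(o*t + 1)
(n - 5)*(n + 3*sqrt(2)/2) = n^2 - 5*n + 3*sqrt(2)*n/2 - 15*sqrt(2)/2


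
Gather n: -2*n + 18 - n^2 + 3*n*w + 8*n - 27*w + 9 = -n^2 + n*(3*w + 6) - 27*w + 27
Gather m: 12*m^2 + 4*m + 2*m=12*m^2 + 6*m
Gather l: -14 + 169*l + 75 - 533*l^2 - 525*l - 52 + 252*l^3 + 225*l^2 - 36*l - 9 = 252*l^3 - 308*l^2 - 392*l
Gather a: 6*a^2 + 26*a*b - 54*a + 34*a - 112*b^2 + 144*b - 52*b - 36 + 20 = 6*a^2 + a*(26*b - 20) - 112*b^2 + 92*b - 16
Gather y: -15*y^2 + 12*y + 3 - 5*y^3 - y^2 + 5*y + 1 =-5*y^3 - 16*y^2 + 17*y + 4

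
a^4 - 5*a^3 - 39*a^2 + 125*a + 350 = (a - 7)*(a - 5)*(a + 2)*(a + 5)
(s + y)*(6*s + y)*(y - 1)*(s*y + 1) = 6*s^3*y^2 - 6*s^3*y + 7*s^2*y^3 - 7*s^2*y^2 + 6*s^2*y - 6*s^2 + s*y^4 - s*y^3 + 7*s*y^2 - 7*s*y + y^3 - y^2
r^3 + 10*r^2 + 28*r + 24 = (r + 2)^2*(r + 6)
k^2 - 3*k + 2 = (k - 2)*(k - 1)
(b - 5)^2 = b^2 - 10*b + 25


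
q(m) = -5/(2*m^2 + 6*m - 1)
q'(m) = -5*(-4*m - 6)/(2*m^2 + 6*m - 1)^2 = 10*(2*m + 3)/(2*m^2 + 6*m - 1)^2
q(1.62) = -0.36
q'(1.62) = 0.32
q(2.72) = -0.17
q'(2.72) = 0.09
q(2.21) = -0.23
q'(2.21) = 0.15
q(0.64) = -1.37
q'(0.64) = 3.20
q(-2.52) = 1.46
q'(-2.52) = -1.74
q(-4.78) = -0.31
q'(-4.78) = -0.26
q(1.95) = -0.27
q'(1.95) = 0.21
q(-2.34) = 1.22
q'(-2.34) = -1.00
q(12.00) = -0.01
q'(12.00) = 0.00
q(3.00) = -0.14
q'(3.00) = 0.07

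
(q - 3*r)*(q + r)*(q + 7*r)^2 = q^4 + 12*q^3*r + 18*q^2*r^2 - 140*q*r^3 - 147*r^4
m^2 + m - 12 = (m - 3)*(m + 4)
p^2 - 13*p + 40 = (p - 8)*(p - 5)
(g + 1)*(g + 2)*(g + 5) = g^3 + 8*g^2 + 17*g + 10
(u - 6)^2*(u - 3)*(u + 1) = u^4 - 14*u^3 + 57*u^2 - 36*u - 108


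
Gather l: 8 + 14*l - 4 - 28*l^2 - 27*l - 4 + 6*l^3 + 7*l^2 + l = 6*l^3 - 21*l^2 - 12*l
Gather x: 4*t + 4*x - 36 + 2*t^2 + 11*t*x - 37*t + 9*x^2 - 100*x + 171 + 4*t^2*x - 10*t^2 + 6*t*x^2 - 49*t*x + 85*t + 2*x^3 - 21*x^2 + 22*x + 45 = -8*t^2 + 52*t + 2*x^3 + x^2*(6*t - 12) + x*(4*t^2 - 38*t - 74) + 180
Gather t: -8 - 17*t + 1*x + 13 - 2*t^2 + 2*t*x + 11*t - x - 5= -2*t^2 + t*(2*x - 6)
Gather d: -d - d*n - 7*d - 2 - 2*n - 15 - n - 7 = d*(-n - 8) - 3*n - 24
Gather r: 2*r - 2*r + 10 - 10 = 0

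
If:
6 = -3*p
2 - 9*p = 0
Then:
No Solution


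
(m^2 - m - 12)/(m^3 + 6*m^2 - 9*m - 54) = (m - 4)/(m^2 + 3*m - 18)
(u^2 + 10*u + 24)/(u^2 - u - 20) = (u + 6)/(u - 5)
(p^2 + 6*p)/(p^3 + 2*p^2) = (p + 6)/(p*(p + 2))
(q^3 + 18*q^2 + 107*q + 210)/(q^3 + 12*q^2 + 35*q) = (q + 6)/q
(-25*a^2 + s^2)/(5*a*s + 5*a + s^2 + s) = (-5*a + s)/(s + 1)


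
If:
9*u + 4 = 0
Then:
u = -4/9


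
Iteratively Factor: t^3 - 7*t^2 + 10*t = (t)*(t^2 - 7*t + 10) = t*(t - 5)*(t - 2)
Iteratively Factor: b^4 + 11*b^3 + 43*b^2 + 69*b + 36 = (b + 4)*(b^3 + 7*b^2 + 15*b + 9) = (b + 1)*(b + 4)*(b^2 + 6*b + 9) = (b + 1)*(b + 3)*(b + 4)*(b + 3)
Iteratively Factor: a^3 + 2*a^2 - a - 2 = (a - 1)*(a^2 + 3*a + 2) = (a - 1)*(a + 1)*(a + 2)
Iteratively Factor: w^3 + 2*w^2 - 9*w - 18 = (w - 3)*(w^2 + 5*w + 6) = (w - 3)*(w + 3)*(w + 2)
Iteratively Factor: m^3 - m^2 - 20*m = (m)*(m^2 - m - 20) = m*(m + 4)*(m - 5)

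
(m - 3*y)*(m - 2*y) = m^2 - 5*m*y + 6*y^2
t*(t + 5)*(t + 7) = t^3 + 12*t^2 + 35*t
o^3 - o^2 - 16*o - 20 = (o - 5)*(o + 2)^2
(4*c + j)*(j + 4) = 4*c*j + 16*c + j^2 + 4*j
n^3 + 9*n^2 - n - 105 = (n - 3)*(n + 5)*(n + 7)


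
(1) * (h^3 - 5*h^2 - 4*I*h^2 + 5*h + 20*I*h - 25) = h^3 - 5*h^2 - 4*I*h^2 + 5*h + 20*I*h - 25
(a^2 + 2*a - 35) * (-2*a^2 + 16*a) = -2*a^4 + 12*a^3 + 102*a^2 - 560*a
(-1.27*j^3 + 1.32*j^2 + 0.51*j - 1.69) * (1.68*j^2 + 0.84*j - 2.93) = -2.1336*j^5 + 1.1508*j^4 + 5.6867*j^3 - 6.2784*j^2 - 2.9139*j + 4.9517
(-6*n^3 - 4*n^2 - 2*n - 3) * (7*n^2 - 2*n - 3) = -42*n^5 - 16*n^4 + 12*n^3 - 5*n^2 + 12*n + 9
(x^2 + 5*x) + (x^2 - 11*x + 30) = 2*x^2 - 6*x + 30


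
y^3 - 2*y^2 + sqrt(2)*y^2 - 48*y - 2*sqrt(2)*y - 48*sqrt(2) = (y - 8)*(y + 6)*(y + sqrt(2))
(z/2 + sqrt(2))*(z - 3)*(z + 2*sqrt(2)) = z^3/2 - 3*z^2/2 + 2*sqrt(2)*z^2 - 6*sqrt(2)*z + 4*z - 12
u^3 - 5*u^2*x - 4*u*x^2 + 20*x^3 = (u - 5*x)*(u - 2*x)*(u + 2*x)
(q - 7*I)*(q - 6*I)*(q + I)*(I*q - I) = I*q^4 + 12*q^3 - I*q^3 - 12*q^2 - 29*I*q^2 + 42*q + 29*I*q - 42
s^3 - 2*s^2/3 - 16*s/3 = s*(s - 8/3)*(s + 2)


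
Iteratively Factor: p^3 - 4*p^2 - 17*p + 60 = (p - 3)*(p^2 - p - 20) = (p - 5)*(p - 3)*(p + 4)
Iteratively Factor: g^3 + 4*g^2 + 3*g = (g)*(g^2 + 4*g + 3) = g*(g + 3)*(g + 1)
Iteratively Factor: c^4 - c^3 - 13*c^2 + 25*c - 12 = (c - 3)*(c^3 + 2*c^2 - 7*c + 4) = (c - 3)*(c + 4)*(c^2 - 2*c + 1) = (c - 3)*(c - 1)*(c + 4)*(c - 1)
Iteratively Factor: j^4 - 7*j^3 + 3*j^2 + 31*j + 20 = (j + 1)*(j^3 - 8*j^2 + 11*j + 20) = (j + 1)^2*(j^2 - 9*j + 20) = (j - 5)*(j + 1)^2*(j - 4)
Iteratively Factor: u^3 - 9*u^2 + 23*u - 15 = (u - 3)*(u^2 - 6*u + 5) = (u - 3)*(u - 1)*(u - 5)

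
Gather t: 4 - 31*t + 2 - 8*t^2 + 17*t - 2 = -8*t^2 - 14*t + 4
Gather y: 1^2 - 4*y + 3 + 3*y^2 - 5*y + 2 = 3*y^2 - 9*y + 6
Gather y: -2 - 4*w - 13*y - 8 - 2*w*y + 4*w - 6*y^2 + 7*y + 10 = -6*y^2 + y*(-2*w - 6)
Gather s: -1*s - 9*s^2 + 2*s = -9*s^2 + s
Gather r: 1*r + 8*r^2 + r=8*r^2 + 2*r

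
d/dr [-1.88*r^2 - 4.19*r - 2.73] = -3.76*r - 4.19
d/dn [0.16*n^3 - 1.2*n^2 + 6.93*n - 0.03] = 0.48*n^2 - 2.4*n + 6.93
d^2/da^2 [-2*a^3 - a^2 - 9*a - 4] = -12*a - 2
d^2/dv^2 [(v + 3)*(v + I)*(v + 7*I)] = 6*v + 6 + 16*I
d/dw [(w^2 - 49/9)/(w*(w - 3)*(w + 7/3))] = (-w^2 + 14*w/3 - 7)/(w^2*(w^2 - 6*w + 9))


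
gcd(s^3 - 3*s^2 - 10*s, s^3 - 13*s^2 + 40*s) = s^2 - 5*s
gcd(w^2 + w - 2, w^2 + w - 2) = w^2 + w - 2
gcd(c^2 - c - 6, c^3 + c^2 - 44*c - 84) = c + 2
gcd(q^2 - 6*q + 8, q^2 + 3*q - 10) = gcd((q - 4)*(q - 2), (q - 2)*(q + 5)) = q - 2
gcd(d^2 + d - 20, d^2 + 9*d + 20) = d + 5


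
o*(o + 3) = o^2 + 3*o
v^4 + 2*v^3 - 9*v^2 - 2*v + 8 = (v - 2)*(v - 1)*(v + 1)*(v + 4)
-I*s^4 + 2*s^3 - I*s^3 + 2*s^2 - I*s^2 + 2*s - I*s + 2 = (s + 1)*(s - I)*(s + 2*I)*(-I*s + 1)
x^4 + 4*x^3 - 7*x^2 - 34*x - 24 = (x - 3)*(x + 1)*(x + 2)*(x + 4)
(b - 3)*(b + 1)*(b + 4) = b^3 + 2*b^2 - 11*b - 12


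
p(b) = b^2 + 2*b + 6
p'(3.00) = 8.00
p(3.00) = 21.00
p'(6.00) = 14.00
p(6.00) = 54.00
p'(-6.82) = -11.64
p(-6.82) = 38.87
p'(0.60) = 3.20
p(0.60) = 7.56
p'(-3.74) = -5.48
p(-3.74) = 12.51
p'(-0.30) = 1.40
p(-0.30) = 5.49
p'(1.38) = 4.76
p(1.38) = 10.66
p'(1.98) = 5.96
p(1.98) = 13.88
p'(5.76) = 13.52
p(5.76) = 50.70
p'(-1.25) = -0.50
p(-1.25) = 5.06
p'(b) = 2*b + 2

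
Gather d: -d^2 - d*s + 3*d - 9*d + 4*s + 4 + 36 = -d^2 + d*(-s - 6) + 4*s + 40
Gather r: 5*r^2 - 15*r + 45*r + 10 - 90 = 5*r^2 + 30*r - 80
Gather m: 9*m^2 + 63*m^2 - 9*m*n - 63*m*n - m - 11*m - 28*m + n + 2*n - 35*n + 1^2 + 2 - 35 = 72*m^2 + m*(-72*n - 40) - 32*n - 32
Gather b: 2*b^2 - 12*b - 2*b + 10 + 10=2*b^2 - 14*b + 20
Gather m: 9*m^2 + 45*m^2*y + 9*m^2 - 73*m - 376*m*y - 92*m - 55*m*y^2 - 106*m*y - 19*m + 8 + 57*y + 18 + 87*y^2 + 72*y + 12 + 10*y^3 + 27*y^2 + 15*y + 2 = m^2*(45*y + 18) + m*(-55*y^2 - 482*y - 184) + 10*y^3 + 114*y^2 + 144*y + 40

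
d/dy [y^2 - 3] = 2*y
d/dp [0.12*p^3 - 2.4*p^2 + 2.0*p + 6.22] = 0.36*p^2 - 4.8*p + 2.0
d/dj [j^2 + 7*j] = 2*j + 7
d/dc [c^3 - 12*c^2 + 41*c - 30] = 3*c^2 - 24*c + 41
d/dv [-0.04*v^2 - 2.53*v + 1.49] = -0.08*v - 2.53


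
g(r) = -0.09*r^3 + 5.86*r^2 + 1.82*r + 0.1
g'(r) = -0.27*r^2 + 11.72*r + 1.82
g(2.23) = 32.30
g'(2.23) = 26.61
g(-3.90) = 87.47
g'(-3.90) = -47.99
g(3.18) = 62.25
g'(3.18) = 36.36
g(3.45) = 72.43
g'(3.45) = 39.04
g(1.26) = 11.52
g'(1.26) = 16.16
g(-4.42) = 114.31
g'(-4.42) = -55.26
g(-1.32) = 8.12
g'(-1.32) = -14.12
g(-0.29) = 0.07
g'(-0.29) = -1.60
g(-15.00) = 1595.05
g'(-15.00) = -234.73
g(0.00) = 0.10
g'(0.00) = 1.82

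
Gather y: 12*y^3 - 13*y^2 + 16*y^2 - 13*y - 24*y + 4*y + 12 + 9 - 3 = 12*y^3 + 3*y^2 - 33*y + 18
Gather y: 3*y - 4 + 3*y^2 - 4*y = 3*y^2 - y - 4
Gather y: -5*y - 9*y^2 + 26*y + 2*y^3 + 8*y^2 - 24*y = 2*y^3 - y^2 - 3*y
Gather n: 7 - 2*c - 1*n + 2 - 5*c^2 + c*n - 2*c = -5*c^2 - 4*c + n*(c - 1) + 9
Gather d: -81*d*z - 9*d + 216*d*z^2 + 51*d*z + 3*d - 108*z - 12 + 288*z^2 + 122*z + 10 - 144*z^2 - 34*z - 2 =d*(216*z^2 - 30*z - 6) + 144*z^2 - 20*z - 4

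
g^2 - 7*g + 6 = (g - 6)*(g - 1)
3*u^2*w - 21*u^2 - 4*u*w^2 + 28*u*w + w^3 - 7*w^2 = (-3*u + w)*(-u + w)*(w - 7)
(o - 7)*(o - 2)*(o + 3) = o^3 - 6*o^2 - 13*o + 42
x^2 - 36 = (x - 6)*(x + 6)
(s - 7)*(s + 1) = s^2 - 6*s - 7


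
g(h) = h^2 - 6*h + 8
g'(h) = 2*h - 6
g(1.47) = 1.34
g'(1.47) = -3.06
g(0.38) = 5.86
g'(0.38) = -5.24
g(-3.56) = 42.03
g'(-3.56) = -13.12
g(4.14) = 0.30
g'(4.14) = 2.28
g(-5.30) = 67.89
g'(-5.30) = -16.60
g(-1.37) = 18.10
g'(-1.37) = -8.74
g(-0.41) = 10.63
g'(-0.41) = -6.82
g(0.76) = 4.02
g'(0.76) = -4.48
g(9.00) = 35.00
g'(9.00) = 12.00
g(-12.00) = 224.00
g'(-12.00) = -30.00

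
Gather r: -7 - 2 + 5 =-4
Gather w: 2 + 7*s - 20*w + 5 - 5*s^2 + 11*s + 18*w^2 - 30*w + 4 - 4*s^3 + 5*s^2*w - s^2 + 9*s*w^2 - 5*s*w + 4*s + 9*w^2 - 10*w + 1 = -4*s^3 - 6*s^2 + 22*s + w^2*(9*s + 27) + w*(5*s^2 - 5*s - 60) + 12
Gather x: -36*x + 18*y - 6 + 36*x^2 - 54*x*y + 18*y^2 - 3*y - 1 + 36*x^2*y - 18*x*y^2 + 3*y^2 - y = x^2*(36*y + 36) + x*(-18*y^2 - 54*y - 36) + 21*y^2 + 14*y - 7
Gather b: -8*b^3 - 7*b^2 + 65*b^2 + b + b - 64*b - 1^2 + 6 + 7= -8*b^3 + 58*b^2 - 62*b + 12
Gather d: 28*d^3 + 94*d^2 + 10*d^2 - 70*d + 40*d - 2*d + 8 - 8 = 28*d^3 + 104*d^2 - 32*d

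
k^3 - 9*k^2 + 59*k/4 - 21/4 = (k - 7)*(k - 3/2)*(k - 1/2)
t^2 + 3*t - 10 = (t - 2)*(t + 5)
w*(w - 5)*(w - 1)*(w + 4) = w^4 - 2*w^3 - 19*w^2 + 20*w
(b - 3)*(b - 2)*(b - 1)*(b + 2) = b^4 - 4*b^3 - b^2 + 16*b - 12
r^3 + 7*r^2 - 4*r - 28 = (r - 2)*(r + 2)*(r + 7)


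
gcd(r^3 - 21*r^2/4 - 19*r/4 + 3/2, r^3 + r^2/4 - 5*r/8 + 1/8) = r^2 + 3*r/4 - 1/4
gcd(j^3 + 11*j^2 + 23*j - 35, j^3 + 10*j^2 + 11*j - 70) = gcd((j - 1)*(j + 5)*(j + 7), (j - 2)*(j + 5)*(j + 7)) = j^2 + 12*j + 35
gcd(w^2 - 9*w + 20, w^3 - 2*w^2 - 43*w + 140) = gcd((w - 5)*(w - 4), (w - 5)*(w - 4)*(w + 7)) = w^2 - 9*w + 20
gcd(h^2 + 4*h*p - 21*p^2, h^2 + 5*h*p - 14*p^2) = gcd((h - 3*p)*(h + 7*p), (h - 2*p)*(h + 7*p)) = h + 7*p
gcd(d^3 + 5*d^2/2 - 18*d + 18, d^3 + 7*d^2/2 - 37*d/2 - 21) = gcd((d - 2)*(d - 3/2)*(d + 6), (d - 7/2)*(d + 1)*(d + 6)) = d + 6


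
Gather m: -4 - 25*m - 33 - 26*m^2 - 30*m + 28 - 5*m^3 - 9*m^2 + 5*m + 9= -5*m^3 - 35*m^2 - 50*m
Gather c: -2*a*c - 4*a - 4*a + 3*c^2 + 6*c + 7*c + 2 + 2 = -8*a + 3*c^2 + c*(13 - 2*a) + 4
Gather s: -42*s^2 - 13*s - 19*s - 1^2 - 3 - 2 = -42*s^2 - 32*s - 6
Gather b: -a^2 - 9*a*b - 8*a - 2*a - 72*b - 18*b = -a^2 - 10*a + b*(-9*a - 90)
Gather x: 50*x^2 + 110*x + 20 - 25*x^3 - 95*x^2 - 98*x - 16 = -25*x^3 - 45*x^2 + 12*x + 4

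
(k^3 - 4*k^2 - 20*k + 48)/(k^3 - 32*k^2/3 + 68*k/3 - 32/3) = 3*(k^2 - 2*k - 24)/(3*k^2 - 26*k + 16)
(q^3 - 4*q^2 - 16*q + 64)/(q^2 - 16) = q - 4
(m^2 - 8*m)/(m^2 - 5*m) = (m - 8)/(m - 5)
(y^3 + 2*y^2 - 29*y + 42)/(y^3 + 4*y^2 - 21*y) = (y - 2)/y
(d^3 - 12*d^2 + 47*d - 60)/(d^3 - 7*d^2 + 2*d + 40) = (d - 3)/(d + 2)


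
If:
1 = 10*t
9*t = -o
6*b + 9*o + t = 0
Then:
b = 4/3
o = -9/10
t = 1/10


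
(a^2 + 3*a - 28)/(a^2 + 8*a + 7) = (a - 4)/(a + 1)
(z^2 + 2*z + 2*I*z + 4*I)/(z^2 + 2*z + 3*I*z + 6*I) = (z + 2*I)/(z + 3*I)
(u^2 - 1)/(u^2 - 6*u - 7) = (u - 1)/(u - 7)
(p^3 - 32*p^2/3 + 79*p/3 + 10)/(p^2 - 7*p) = (3*p^3 - 32*p^2 + 79*p + 30)/(3*p*(p - 7))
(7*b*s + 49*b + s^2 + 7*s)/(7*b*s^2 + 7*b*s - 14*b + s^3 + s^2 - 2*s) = (s + 7)/(s^2 + s - 2)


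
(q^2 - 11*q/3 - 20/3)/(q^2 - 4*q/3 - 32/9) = 3*(q - 5)/(3*q - 8)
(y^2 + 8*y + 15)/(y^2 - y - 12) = (y + 5)/(y - 4)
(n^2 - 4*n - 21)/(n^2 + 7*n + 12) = (n - 7)/(n + 4)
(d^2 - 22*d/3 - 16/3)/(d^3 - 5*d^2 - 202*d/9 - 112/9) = 3/(3*d + 7)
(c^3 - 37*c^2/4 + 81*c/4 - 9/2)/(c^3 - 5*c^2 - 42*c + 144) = (4*c^2 - 25*c + 6)/(4*(c^2 - 2*c - 48))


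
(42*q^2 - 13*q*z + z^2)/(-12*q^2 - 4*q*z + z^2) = (-7*q + z)/(2*q + z)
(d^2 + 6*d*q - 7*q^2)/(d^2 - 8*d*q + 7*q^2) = (-d - 7*q)/(-d + 7*q)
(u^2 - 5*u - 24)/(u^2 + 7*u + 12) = (u - 8)/(u + 4)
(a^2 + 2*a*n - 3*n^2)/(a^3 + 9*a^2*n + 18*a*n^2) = (a - n)/(a*(a + 6*n))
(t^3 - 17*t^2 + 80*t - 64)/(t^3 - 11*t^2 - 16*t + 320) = (t - 1)/(t + 5)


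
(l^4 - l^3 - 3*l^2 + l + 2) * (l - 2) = l^5 - 3*l^4 - l^3 + 7*l^2 - 4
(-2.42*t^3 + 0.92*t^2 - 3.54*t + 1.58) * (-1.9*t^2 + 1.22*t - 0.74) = 4.598*t^5 - 4.7004*t^4 + 9.6392*t^3 - 8.0016*t^2 + 4.5472*t - 1.1692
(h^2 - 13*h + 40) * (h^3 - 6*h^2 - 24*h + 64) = h^5 - 19*h^4 + 94*h^3 + 136*h^2 - 1792*h + 2560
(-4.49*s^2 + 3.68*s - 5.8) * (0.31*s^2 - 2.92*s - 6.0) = -1.3919*s^4 + 14.2516*s^3 + 14.3964*s^2 - 5.144*s + 34.8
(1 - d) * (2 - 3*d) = 3*d^2 - 5*d + 2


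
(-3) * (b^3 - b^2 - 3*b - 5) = -3*b^3 + 3*b^2 + 9*b + 15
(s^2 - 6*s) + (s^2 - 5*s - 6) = 2*s^2 - 11*s - 6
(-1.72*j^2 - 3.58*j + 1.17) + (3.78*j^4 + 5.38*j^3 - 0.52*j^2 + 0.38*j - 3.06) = 3.78*j^4 + 5.38*j^3 - 2.24*j^2 - 3.2*j - 1.89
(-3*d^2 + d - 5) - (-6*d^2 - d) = 3*d^2 + 2*d - 5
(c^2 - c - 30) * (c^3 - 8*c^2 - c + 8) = c^5 - 9*c^4 - 23*c^3 + 249*c^2 + 22*c - 240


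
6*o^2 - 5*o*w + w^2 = (-3*o + w)*(-2*o + w)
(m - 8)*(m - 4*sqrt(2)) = m^2 - 8*m - 4*sqrt(2)*m + 32*sqrt(2)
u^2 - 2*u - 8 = (u - 4)*(u + 2)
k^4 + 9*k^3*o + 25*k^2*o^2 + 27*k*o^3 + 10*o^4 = (k + o)^2*(k + 2*o)*(k + 5*o)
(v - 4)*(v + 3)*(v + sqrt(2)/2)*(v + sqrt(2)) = v^4 - v^3 + 3*sqrt(2)*v^3/2 - 11*v^2 - 3*sqrt(2)*v^2/2 - 18*sqrt(2)*v - v - 12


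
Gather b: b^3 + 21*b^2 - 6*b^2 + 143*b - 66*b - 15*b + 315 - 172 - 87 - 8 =b^3 + 15*b^2 + 62*b + 48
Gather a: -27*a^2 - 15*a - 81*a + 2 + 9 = -27*a^2 - 96*a + 11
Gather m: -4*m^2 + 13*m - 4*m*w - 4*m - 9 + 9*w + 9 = -4*m^2 + m*(9 - 4*w) + 9*w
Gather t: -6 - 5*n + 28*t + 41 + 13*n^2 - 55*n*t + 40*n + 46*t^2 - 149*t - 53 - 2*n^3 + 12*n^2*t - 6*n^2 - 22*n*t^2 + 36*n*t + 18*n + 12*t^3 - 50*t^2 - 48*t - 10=-2*n^3 + 7*n^2 + 53*n + 12*t^3 + t^2*(-22*n - 4) + t*(12*n^2 - 19*n - 169) - 28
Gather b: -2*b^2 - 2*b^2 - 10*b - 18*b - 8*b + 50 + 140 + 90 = -4*b^2 - 36*b + 280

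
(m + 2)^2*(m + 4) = m^3 + 8*m^2 + 20*m + 16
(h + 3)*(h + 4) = h^2 + 7*h + 12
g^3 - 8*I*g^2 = g^2*(g - 8*I)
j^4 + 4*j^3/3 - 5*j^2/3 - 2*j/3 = j*(j - 1)*(j + 1/3)*(j + 2)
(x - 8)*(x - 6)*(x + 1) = x^3 - 13*x^2 + 34*x + 48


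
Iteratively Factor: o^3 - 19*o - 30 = (o - 5)*(o^2 + 5*o + 6) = (o - 5)*(o + 2)*(o + 3)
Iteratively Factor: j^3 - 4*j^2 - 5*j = (j - 5)*(j^2 + j) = j*(j - 5)*(j + 1)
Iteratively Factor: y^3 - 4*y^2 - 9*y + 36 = (y - 4)*(y^2 - 9) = (y - 4)*(y - 3)*(y + 3)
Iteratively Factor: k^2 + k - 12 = (k + 4)*(k - 3)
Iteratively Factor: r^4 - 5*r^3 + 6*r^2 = (r)*(r^3 - 5*r^2 + 6*r) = r^2*(r^2 - 5*r + 6) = r^2*(r - 3)*(r - 2)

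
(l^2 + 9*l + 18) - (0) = l^2 + 9*l + 18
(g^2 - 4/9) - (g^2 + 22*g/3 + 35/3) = -22*g/3 - 109/9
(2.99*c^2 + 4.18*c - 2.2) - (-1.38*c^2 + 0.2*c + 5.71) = 4.37*c^2 + 3.98*c - 7.91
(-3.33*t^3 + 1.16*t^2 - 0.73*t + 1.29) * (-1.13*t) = 3.7629*t^4 - 1.3108*t^3 + 0.8249*t^2 - 1.4577*t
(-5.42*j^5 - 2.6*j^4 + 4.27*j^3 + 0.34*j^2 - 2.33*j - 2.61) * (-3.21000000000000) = 17.3982*j^5 + 8.346*j^4 - 13.7067*j^3 - 1.0914*j^2 + 7.4793*j + 8.3781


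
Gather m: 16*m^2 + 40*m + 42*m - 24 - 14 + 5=16*m^2 + 82*m - 33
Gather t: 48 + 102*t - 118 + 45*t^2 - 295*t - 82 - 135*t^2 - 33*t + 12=-90*t^2 - 226*t - 140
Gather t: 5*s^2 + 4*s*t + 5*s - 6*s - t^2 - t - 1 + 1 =5*s^2 - s - t^2 + t*(4*s - 1)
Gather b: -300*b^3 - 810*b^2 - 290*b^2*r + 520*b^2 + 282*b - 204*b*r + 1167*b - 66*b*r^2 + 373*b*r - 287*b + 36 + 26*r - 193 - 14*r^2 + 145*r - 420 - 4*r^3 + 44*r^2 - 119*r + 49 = -300*b^3 + b^2*(-290*r - 290) + b*(-66*r^2 + 169*r + 1162) - 4*r^3 + 30*r^2 + 52*r - 528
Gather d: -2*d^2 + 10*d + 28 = -2*d^2 + 10*d + 28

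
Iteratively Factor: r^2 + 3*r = (r)*(r + 3)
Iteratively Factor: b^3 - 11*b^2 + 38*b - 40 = (b - 2)*(b^2 - 9*b + 20) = (b - 4)*(b - 2)*(b - 5)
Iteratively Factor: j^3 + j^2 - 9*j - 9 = (j + 1)*(j^2 - 9) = (j - 3)*(j + 1)*(j + 3)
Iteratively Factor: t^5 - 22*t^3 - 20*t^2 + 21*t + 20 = (t + 4)*(t^4 - 4*t^3 - 6*t^2 + 4*t + 5) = (t - 1)*(t + 4)*(t^3 - 3*t^2 - 9*t - 5) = (t - 1)*(t + 1)*(t + 4)*(t^2 - 4*t - 5) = (t - 5)*(t - 1)*(t + 1)*(t + 4)*(t + 1)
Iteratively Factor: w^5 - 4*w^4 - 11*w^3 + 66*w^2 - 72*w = (w - 3)*(w^4 - w^3 - 14*w^2 + 24*w) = w*(w - 3)*(w^3 - w^2 - 14*w + 24) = w*(w - 3)^2*(w^2 + 2*w - 8) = w*(w - 3)^2*(w + 4)*(w - 2)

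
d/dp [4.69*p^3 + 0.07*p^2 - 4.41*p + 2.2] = 14.07*p^2 + 0.14*p - 4.41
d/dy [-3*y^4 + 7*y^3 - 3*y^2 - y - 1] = -12*y^3 + 21*y^2 - 6*y - 1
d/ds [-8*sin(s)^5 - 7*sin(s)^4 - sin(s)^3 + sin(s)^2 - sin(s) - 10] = (-40*sin(s)^4 - 28*sin(s)^3 - 3*sin(s)^2 + 2*sin(s) - 1)*cos(s)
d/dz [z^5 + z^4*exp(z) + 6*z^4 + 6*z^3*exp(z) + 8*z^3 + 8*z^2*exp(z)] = z*(z^3*exp(z) + 5*z^3 + 10*z^2*exp(z) + 24*z^2 + 26*z*exp(z) + 24*z + 16*exp(z))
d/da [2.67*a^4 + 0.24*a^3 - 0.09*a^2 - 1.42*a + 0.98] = 10.68*a^3 + 0.72*a^2 - 0.18*a - 1.42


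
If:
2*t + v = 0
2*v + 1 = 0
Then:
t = 1/4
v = -1/2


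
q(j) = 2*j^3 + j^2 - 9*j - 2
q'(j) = 6*j^2 + 2*j - 9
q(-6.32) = -410.05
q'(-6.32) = 218.01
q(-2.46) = -3.58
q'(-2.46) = 22.39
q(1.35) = -7.41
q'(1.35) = 4.64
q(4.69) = 184.11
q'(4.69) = 132.36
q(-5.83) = -311.85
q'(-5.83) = 183.27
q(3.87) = 94.07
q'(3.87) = 88.60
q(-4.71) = -146.40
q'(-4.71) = 114.68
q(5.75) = 359.53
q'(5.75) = 200.88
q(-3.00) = -20.00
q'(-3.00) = 39.00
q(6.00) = 412.00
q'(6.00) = 219.00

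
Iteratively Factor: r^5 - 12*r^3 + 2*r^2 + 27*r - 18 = (r + 2)*(r^4 - 2*r^3 - 8*r^2 + 18*r - 9) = (r - 1)*(r + 2)*(r^3 - r^2 - 9*r + 9) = (r - 1)^2*(r + 2)*(r^2 - 9) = (r - 1)^2*(r + 2)*(r + 3)*(r - 3)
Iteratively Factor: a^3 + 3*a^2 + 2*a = (a + 2)*(a^2 + a) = (a + 1)*(a + 2)*(a)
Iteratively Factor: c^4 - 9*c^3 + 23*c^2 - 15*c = (c - 3)*(c^3 - 6*c^2 + 5*c) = (c - 3)*(c - 1)*(c^2 - 5*c) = (c - 5)*(c - 3)*(c - 1)*(c)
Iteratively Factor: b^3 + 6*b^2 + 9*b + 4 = (b + 4)*(b^2 + 2*b + 1) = (b + 1)*(b + 4)*(b + 1)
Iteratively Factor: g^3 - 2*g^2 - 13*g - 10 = (g + 1)*(g^2 - 3*g - 10) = (g + 1)*(g + 2)*(g - 5)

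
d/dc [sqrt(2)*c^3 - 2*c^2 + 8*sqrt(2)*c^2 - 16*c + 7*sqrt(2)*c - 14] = 3*sqrt(2)*c^2 - 4*c + 16*sqrt(2)*c - 16 + 7*sqrt(2)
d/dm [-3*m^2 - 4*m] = -6*m - 4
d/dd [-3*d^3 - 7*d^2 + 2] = d*(-9*d - 14)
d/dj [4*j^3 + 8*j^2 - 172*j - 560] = 12*j^2 + 16*j - 172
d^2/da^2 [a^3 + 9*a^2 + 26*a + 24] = 6*a + 18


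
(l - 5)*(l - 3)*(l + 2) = l^3 - 6*l^2 - l + 30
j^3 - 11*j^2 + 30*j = j*(j - 6)*(j - 5)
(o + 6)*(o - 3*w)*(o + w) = o^3 - 2*o^2*w + 6*o^2 - 3*o*w^2 - 12*o*w - 18*w^2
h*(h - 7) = h^2 - 7*h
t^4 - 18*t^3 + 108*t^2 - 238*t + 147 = (t - 7)^2*(t - 3)*(t - 1)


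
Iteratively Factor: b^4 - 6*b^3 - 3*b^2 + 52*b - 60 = (b + 3)*(b^3 - 9*b^2 + 24*b - 20) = (b - 2)*(b + 3)*(b^2 - 7*b + 10) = (b - 2)^2*(b + 3)*(b - 5)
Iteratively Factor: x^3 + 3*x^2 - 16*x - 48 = (x - 4)*(x^2 + 7*x + 12) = (x - 4)*(x + 3)*(x + 4)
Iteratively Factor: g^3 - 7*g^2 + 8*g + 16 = (g - 4)*(g^2 - 3*g - 4) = (g - 4)^2*(g + 1)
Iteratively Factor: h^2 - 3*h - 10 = (h + 2)*(h - 5)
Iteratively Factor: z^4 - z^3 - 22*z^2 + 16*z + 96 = (z - 4)*(z^3 + 3*z^2 - 10*z - 24) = (z - 4)*(z - 3)*(z^2 + 6*z + 8) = (z - 4)*(z - 3)*(z + 4)*(z + 2)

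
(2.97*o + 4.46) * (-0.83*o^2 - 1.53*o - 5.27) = -2.4651*o^3 - 8.2459*o^2 - 22.4757*o - 23.5042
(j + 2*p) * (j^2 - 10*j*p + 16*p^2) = j^3 - 8*j^2*p - 4*j*p^2 + 32*p^3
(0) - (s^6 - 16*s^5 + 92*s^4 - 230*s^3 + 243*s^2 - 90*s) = -s^6 + 16*s^5 - 92*s^4 + 230*s^3 - 243*s^2 + 90*s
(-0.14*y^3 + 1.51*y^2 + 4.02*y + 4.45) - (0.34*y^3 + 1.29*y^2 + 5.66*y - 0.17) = -0.48*y^3 + 0.22*y^2 - 1.64*y + 4.62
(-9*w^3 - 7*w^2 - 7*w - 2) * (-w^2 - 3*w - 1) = 9*w^5 + 34*w^4 + 37*w^3 + 30*w^2 + 13*w + 2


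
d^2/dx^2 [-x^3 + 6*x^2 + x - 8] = 12 - 6*x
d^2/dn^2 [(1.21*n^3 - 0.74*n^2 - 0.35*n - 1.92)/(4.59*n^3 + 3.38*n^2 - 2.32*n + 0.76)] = (-1.13686837721616e-13*n^7 - 68.725152*n^6 + 33.067278*n^5 - 615.921084*n^4 - 460.704296*n^3 + 4.32100799999999*n^2 + 140.109456*n - 12.893312)/(96.702579*n^9 + 213.630534*n^8 + 10.680012*n^7 - 129.307924*n^6 + 65.346576*n^5 + 32.06664*n^4 - 40.291312*n^3 + 18.128736*n^2 - 4.020096*n + 0.438976)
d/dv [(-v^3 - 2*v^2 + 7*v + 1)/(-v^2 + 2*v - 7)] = (v^4 - 4*v^3 + 24*v^2 + 30*v - 51)/(v^4 - 4*v^3 + 18*v^2 - 28*v + 49)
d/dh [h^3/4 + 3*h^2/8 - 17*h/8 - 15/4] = 3*h^2/4 + 3*h/4 - 17/8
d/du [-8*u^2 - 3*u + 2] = -16*u - 3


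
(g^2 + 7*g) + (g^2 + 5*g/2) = 2*g^2 + 19*g/2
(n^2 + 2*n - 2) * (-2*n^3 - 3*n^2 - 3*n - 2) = -2*n^5 - 7*n^4 - 5*n^3 - 2*n^2 + 2*n + 4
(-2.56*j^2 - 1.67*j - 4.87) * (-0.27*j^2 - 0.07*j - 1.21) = 0.6912*j^4 + 0.6301*j^3 + 4.5294*j^2 + 2.3616*j + 5.8927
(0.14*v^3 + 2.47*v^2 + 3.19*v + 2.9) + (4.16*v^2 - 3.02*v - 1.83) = 0.14*v^3 + 6.63*v^2 + 0.17*v + 1.07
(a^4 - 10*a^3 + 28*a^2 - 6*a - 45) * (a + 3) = a^5 - 7*a^4 - 2*a^3 + 78*a^2 - 63*a - 135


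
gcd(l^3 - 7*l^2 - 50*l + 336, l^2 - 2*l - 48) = l - 8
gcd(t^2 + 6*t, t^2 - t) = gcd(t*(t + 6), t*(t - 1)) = t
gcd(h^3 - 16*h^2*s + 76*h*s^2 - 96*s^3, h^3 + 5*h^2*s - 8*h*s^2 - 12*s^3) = -h + 2*s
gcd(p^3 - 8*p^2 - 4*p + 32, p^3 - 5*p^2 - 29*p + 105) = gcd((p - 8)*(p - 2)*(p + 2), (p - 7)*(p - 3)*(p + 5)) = 1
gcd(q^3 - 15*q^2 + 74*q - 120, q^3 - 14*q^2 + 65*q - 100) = q^2 - 9*q + 20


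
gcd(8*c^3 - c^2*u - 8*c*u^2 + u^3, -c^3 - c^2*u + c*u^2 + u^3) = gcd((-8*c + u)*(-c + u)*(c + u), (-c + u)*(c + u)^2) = -c^2 + u^2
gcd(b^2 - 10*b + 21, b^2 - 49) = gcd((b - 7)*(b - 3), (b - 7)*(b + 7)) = b - 7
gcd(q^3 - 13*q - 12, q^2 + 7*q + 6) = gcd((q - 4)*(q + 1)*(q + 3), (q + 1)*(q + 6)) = q + 1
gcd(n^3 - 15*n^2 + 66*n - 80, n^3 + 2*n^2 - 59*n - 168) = n - 8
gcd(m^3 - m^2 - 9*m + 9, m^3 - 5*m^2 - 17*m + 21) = m^2 + 2*m - 3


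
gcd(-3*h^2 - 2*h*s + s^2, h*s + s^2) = h + s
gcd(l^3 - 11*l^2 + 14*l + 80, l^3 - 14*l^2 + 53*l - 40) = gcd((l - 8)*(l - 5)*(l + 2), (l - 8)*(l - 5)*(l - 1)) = l^2 - 13*l + 40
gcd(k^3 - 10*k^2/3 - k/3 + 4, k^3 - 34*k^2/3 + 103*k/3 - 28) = k^2 - 13*k/3 + 4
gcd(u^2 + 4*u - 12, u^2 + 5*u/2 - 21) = u + 6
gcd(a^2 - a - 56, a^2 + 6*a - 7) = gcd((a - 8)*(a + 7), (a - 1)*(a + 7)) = a + 7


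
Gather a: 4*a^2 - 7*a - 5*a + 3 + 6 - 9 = 4*a^2 - 12*a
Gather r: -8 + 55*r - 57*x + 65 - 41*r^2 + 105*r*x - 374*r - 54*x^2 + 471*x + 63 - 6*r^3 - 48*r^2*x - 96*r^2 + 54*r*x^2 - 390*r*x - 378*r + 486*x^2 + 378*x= -6*r^3 + r^2*(-48*x - 137) + r*(54*x^2 - 285*x - 697) + 432*x^2 + 792*x + 120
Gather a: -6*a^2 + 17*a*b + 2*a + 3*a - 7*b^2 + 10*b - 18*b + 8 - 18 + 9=-6*a^2 + a*(17*b + 5) - 7*b^2 - 8*b - 1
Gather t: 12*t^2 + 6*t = 12*t^2 + 6*t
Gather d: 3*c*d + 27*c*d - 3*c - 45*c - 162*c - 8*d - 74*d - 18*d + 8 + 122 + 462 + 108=-210*c + d*(30*c - 100) + 700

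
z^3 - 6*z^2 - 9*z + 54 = (z - 6)*(z - 3)*(z + 3)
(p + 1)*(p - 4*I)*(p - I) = p^3 + p^2 - 5*I*p^2 - 4*p - 5*I*p - 4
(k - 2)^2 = k^2 - 4*k + 4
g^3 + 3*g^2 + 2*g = g*(g + 1)*(g + 2)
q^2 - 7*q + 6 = (q - 6)*(q - 1)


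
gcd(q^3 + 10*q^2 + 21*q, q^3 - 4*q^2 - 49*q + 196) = q + 7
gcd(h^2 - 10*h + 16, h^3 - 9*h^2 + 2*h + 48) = h - 8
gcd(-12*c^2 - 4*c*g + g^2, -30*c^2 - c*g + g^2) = 6*c - g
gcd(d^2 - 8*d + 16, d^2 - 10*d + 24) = d - 4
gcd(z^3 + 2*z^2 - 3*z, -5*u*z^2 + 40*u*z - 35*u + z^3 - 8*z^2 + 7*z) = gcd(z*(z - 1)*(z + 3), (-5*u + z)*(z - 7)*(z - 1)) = z - 1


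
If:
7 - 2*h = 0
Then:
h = 7/2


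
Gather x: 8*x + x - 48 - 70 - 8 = 9*x - 126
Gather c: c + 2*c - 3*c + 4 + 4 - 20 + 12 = 0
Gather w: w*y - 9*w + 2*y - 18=w*(y - 9) + 2*y - 18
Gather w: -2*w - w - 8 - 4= -3*w - 12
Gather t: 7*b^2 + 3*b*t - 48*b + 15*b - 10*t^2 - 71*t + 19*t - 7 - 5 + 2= 7*b^2 - 33*b - 10*t^2 + t*(3*b - 52) - 10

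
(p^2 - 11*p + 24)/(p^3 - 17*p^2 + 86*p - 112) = (p - 3)/(p^2 - 9*p + 14)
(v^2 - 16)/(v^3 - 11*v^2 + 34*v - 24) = (v + 4)/(v^2 - 7*v + 6)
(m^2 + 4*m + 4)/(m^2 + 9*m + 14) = (m + 2)/(m + 7)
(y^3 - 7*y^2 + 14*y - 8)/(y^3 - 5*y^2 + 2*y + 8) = (y - 1)/(y + 1)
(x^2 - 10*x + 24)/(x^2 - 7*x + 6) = (x - 4)/(x - 1)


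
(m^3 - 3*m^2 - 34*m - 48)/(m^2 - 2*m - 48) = (m^2 + 5*m + 6)/(m + 6)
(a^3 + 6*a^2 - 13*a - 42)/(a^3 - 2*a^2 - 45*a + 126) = (a + 2)/(a - 6)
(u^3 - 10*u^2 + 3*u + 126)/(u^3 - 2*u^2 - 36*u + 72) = (u^2 - 4*u - 21)/(u^2 + 4*u - 12)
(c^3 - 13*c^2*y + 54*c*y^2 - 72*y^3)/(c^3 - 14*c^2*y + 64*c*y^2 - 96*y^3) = (-c + 3*y)/(-c + 4*y)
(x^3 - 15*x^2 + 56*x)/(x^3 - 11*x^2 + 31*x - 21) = x*(x - 8)/(x^2 - 4*x + 3)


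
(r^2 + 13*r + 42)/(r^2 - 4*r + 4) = (r^2 + 13*r + 42)/(r^2 - 4*r + 4)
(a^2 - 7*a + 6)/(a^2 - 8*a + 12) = (a - 1)/(a - 2)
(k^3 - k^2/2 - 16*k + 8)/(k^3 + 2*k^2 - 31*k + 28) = (k^2 + 7*k/2 - 2)/(k^2 + 6*k - 7)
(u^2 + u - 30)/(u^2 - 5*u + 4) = (u^2 + u - 30)/(u^2 - 5*u + 4)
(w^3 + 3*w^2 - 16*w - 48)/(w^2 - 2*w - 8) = (w^2 + 7*w + 12)/(w + 2)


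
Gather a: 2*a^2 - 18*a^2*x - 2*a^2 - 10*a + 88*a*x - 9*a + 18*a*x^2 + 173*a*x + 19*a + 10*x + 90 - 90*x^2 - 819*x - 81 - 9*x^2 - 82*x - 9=-18*a^2*x + a*(18*x^2 + 261*x) - 99*x^2 - 891*x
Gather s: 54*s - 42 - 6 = 54*s - 48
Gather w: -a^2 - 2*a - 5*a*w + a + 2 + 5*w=-a^2 - a + w*(5 - 5*a) + 2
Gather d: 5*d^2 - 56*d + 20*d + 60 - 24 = 5*d^2 - 36*d + 36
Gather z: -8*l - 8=-8*l - 8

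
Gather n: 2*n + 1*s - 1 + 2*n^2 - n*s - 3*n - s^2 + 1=2*n^2 + n*(-s - 1) - s^2 + s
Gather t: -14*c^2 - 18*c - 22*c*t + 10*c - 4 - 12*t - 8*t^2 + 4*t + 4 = -14*c^2 - 8*c - 8*t^2 + t*(-22*c - 8)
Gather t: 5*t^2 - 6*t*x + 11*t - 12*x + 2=5*t^2 + t*(11 - 6*x) - 12*x + 2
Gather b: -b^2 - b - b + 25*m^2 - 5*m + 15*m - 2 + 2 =-b^2 - 2*b + 25*m^2 + 10*m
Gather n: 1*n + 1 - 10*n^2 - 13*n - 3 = -10*n^2 - 12*n - 2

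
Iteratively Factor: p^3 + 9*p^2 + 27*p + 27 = (p + 3)*(p^2 + 6*p + 9) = (p + 3)^2*(p + 3)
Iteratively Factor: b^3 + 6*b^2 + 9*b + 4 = (b + 1)*(b^2 + 5*b + 4) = (b + 1)*(b + 4)*(b + 1)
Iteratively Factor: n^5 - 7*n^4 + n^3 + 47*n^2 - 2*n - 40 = (n - 1)*(n^4 - 6*n^3 - 5*n^2 + 42*n + 40) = (n - 1)*(n + 1)*(n^3 - 7*n^2 + 2*n + 40) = (n - 1)*(n + 1)*(n + 2)*(n^2 - 9*n + 20) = (n - 4)*(n - 1)*(n + 1)*(n + 2)*(n - 5)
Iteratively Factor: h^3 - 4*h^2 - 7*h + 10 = (h + 2)*(h^2 - 6*h + 5) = (h - 1)*(h + 2)*(h - 5)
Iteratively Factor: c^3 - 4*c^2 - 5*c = (c + 1)*(c^2 - 5*c) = (c - 5)*(c + 1)*(c)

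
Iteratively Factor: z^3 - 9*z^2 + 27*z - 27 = (z - 3)*(z^2 - 6*z + 9) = (z - 3)^2*(z - 3)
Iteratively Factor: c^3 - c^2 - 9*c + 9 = (c - 1)*(c^2 - 9) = (c - 3)*(c - 1)*(c + 3)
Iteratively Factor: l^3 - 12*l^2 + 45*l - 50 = (l - 5)*(l^2 - 7*l + 10) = (l - 5)^2*(l - 2)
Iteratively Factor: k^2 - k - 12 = (k + 3)*(k - 4)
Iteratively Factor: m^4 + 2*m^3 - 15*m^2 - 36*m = (m - 4)*(m^3 + 6*m^2 + 9*m) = (m - 4)*(m + 3)*(m^2 + 3*m) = (m - 4)*(m + 3)^2*(m)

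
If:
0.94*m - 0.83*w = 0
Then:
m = 0.882978723404255*w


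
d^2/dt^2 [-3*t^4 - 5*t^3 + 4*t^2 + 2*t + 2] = -36*t^2 - 30*t + 8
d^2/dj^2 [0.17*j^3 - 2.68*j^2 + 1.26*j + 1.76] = 1.02*j - 5.36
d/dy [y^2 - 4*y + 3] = 2*y - 4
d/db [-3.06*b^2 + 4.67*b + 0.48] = 4.67 - 6.12*b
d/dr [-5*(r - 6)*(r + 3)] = 15 - 10*r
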